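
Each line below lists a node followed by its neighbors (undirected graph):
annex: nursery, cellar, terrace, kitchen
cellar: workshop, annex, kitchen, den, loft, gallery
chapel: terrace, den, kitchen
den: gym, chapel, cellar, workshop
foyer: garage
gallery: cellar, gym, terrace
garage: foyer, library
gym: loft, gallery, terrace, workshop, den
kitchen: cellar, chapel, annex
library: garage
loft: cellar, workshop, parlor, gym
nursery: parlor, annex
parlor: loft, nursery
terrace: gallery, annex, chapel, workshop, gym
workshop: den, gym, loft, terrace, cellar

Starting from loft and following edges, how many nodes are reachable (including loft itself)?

BFS from loft visits: loft, cellar, workshop, parlor, gym, annex, kitchen, den, gallery, terrace, nursery, chapel
Reachable nodes: 12 of 15 total.

12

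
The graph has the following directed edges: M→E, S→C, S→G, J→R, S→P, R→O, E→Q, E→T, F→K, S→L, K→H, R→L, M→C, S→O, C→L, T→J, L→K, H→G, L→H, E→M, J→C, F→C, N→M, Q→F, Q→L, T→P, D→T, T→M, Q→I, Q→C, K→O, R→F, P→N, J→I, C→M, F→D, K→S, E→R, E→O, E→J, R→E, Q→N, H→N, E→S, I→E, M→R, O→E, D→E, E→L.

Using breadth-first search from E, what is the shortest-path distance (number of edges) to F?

Level 0: E
Level 1: J, L, M, O, Q, R, S, T
Level 2: C, F, G, H, I, K, N, P
Level 3: D
F first appears at level 2.

2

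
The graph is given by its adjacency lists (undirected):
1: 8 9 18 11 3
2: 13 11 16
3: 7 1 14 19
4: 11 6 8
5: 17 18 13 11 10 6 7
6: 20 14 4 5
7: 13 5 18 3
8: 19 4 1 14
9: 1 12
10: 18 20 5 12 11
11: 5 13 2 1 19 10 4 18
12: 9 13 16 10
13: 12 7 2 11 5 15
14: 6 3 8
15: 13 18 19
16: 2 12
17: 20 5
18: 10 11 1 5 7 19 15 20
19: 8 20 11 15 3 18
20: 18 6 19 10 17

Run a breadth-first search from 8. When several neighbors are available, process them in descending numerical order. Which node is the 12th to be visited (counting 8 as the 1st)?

9

Visit 8; enqueue 19, 14, 4, 1 → queue [19, 14, 4, 1]
Visit 19; enqueue 20, 18, 15, 11, 3 → queue [14, 4, 1, 20, 18, 15, 11, 3]
Visit 14; enqueue 6 → queue [4, 1, 20, 18, 15, 11, 3, 6]
Visit 4 → queue [1, 20, 18, 15, 11, 3, 6]
Visit 1; enqueue 9 → queue [20, 18, 15, 11, 3, 6, 9]
Visit 20; enqueue 17, 10 → queue [18, 15, 11, 3, 6, 9, 17, 10]
Visit 18; enqueue 7, 5 → queue [15, 11, 3, 6, 9, 17, 10, 7, 5]
Visit 15; enqueue 13 → queue [11, 3, 6, 9, 17, 10, 7, 5, 13]
Visit 11; enqueue 2 → queue [3, 6, 9, 17, 10, 7, 5, 13, 2]
Visit 3 → queue [6, 9, 17, 10, 7, 5, 13, 2]
Visit 6 → queue [9, 17, 10, 7, 5, 13, 2]
Visit 9; enqueue 12 → queue [17, 10, 7, 5, 13, 2, 12]
Visit 17 → queue [10, 7, 5, 13, 2, 12]
Visit 10 → queue [7, 5, 13, 2, 12]
Visit 7 → queue [5, 13, 2, 12]
Visit 5 → queue [13, 2, 12]
Visit 13 → queue [2, 12]
Visit 2; enqueue 16 → queue [12, 16]
Visit 12 → queue [16]
Visit 16 → queue []

Visit order: 8, 19, 14, 4, 1, 20, 18, 15, 11, 3, 6, 9, 17, 10, 7, 5, 13, 2, 12, 16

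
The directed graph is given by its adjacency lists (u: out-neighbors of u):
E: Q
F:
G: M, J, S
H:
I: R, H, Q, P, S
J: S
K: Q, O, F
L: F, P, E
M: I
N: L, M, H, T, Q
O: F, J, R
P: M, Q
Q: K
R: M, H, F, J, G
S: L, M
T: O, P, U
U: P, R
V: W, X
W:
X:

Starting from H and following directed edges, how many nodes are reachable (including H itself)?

1

BFS from H visits: H
Reachable nodes: 1 of 20 total.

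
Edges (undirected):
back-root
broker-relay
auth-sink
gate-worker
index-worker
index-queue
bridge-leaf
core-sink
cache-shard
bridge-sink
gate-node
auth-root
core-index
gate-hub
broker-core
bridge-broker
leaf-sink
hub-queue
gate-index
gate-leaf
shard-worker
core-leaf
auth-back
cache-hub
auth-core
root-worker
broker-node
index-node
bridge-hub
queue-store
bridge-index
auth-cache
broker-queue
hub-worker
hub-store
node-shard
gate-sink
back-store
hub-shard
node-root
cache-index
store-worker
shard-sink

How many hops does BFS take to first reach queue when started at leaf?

3

Level 0: leaf
Level 1: bridge, core, gate, sink
Level 2: auth, broker, hub, index, node, shard, worker
Level 3: back, cache, queue, relay, root, store
queue first appears at level 3.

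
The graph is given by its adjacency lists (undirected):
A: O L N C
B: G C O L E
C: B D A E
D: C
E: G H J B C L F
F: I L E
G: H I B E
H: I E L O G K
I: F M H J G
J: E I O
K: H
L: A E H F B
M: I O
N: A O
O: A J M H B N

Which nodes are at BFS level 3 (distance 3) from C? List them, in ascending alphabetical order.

Level 0: C
Level 1: A, B, D, E
Level 2: F, G, H, J, L, N, O
Level 3: I, K, M

I, K, M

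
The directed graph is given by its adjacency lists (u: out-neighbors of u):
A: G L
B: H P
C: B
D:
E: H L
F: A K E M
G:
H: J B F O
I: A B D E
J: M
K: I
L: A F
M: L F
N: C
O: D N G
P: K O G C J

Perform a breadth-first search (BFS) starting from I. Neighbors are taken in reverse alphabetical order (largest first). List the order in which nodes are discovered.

Visit I; enqueue E, D, B, A → queue [E, D, B, A]
Visit E; enqueue L, H → queue [D, B, A, L, H]
Visit D → queue [B, A, L, H]
Visit B; enqueue P → queue [A, L, H, P]
Visit A; enqueue G → queue [L, H, P, G]
Visit L; enqueue F → queue [H, P, G, F]
Visit H; enqueue O, J → queue [P, G, F, O, J]
Visit P; enqueue K, C → queue [G, F, O, J, K, C]
Visit G → queue [F, O, J, K, C]
Visit F; enqueue M → queue [O, J, K, C, M]
Visit O; enqueue N → queue [J, K, C, M, N]
Visit J → queue [K, C, M, N]
Visit K → queue [C, M, N]
Visit C → queue [M, N]
Visit M → queue [N]
Visit N → queue []

I, E, D, B, A, L, H, P, G, F, O, J, K, C, M, N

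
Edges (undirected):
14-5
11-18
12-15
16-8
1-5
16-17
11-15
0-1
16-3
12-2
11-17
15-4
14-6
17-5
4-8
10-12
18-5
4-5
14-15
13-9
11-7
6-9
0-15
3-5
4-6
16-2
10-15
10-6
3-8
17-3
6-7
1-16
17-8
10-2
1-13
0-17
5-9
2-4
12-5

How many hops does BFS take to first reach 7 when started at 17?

2

Level 0: 17
Level 1: 0, 3, 5, 8, 11, 16
Level 2: 1, 2, 4, 7, 9, 12, 14, 15, 18
Level 3: 6, 10, 13
7 first appears at level 2.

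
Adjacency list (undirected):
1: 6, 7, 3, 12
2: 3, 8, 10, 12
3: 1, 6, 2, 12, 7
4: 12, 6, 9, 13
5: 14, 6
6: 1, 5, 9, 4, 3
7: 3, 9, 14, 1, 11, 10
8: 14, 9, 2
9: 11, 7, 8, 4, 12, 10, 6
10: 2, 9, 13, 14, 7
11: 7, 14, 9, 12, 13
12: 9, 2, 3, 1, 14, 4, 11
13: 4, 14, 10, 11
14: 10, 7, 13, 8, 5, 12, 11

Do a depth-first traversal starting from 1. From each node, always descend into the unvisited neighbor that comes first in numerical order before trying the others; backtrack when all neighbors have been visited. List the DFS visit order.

Visit 1
1 → 3
3 → 2
2 → 8
8 → 9
9 → 4
4 → 6
6 → 5
5 → 14
14 → 7
7 → 10
10 → 13
13 → 11
11 → 12

1 -> 3 -> 2 -> 8 -> 9 -> 4 -> 6 -> 5 -> 14 -> 7 -> 10 -> 13 -> 11 -> 12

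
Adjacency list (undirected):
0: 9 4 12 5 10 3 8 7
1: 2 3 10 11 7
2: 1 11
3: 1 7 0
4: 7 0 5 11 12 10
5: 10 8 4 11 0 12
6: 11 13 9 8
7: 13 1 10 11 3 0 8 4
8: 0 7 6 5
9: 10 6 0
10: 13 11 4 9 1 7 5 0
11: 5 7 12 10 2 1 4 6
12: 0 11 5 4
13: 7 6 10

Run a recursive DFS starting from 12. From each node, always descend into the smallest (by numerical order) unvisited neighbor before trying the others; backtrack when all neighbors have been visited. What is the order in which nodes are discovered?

12 0 3 1 2 11 4 5 8 6 9 10 7 13

Visit 12
12 → 0
0 → 3
3 → 1
1 → 2
2 → 11
11 → 4
4 → 5
5 → 8
8 → 6
6 → 9
9 → 10
10 → 7
7 → 13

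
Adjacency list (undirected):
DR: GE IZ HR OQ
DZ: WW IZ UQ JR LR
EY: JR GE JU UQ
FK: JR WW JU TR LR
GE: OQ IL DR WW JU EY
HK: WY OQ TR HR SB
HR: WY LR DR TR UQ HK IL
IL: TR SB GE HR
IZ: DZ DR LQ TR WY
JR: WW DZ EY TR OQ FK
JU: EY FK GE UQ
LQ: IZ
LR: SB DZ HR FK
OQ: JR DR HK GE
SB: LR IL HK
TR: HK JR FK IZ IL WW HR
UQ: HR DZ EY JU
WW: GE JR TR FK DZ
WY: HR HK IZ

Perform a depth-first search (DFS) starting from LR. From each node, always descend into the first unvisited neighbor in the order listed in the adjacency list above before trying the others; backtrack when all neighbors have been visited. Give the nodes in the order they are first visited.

Visit LR
LR → SB
SB → IL
IL → TR
TR → HK
HK → WY
WY → HR
HR → DR
DR → GE
GE → OQ
OQ → JR
JR → WW
WW → FK
FK → JU
JU → EY
EY → UQ
UQ → DZ
DZ → IZ
IZ → LQ

LR -> SB -> IL -> TR -> HK -> WY -> HR -> DR -> GE -> OQ -> JR -> WW -> FK -> JU -> EY -> UQ -> DZ -> IZ -> LQ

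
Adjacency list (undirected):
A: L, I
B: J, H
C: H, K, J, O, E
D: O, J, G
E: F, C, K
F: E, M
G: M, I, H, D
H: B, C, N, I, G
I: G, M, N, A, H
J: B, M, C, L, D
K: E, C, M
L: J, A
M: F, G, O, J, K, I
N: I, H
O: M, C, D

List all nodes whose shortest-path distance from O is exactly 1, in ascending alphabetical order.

Level 0: O
Level 1: C, D, M
Level 2: E, F, G, H, I, J, K
Level 3: A, B, L, N

C, D, M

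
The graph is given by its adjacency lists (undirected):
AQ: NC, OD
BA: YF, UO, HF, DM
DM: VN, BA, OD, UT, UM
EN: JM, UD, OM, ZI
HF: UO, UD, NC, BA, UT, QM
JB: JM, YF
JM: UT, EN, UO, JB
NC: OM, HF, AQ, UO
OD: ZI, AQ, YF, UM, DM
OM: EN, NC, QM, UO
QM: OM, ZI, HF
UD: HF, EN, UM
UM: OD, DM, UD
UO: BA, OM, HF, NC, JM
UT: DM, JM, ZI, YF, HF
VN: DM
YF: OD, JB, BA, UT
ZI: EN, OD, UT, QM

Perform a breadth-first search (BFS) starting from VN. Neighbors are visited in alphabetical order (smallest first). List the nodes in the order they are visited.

VN DM BA OD UM UT HF UO YF AQ ZI UD JM NC QM OM JB EN

Visit VN; enqueue DM → queue [DM]
Visit DM; enqueue BA, OD, UM, UT → queue [BA, OD, UM, UT]
Visit BA; enqueue HF, UO, YF → queue [OD, UM, UT, HF, UO, YF]
Visit OD; enqueue AQ, ZI → queue [UM, UT, HF, UO, YF, AQ, ZI]
Visit UM; enqueue UD → queue [UT, HF, UO, YF, AQ, ZI, UD]
Visit UT; enqueue JM → queue [HF, UO, YF, AQ, ZI, UD, JM]
Visit HF; enqueue NC, QM → queue [UO, YF, AQ, ZI, UD, JM, NC, QM]
Visit UO; enqueue OM → queue [YF, AQ, ZI, UD, JM, NC, QM, OM]
Visit YF; enqueue JB → queue [AQ, ZI, UD, JM, NC, QM, OM, JB]
Visit AQ → queue [ZI, UD, JM, NC, QM, OM, JB]
Visit ZI; enqueue EN → queue [UD, JM, NC, QM, OM, JB, EN]
Visit UD → queue [JM, NC, QM, OM, JB, EN]
Visit JM → queue [NC, QM, OM, JB, EN]
Visit NC → queue [QM, OM, JB, EN]
Visit QM → queue [OM, JB, EN]
Visit OM → queue [JB, EN]
Visit JB → queue [EN]
Visit EN → queue []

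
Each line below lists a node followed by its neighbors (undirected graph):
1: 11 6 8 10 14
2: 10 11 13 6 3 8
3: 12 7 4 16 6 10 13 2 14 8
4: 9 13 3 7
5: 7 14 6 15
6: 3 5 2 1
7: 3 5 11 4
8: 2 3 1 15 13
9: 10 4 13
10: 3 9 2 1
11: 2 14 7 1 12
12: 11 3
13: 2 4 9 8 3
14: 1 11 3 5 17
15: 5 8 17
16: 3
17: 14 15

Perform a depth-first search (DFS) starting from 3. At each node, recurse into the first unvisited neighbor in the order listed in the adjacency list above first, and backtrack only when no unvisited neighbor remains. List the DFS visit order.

Visit 3
3 → 12
12 → 11
11 → 2
2 → 10
10 → 9
9 → 4
4 → 13
13 → 8
8 → 1
1 → 6
6 → 5
5 → 7
5 → 14
14 → 17
17 → 15
3 → 16

3 → 12 → 11 → 2 → 10 → 9 → 4 → 13 → 8 → 1 → 6 → 5 → 7 → 14 → 17 → 15 → 16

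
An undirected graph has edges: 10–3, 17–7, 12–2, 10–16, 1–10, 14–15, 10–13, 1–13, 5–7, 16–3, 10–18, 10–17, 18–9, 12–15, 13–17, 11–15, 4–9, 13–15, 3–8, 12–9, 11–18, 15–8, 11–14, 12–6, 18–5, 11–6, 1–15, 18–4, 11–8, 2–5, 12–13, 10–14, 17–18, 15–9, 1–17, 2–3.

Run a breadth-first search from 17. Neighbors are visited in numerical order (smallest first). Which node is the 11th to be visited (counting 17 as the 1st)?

Visit 17; enqueue 1, 7, 10, 13, 18 → queue [1, 7, 10, 13, 18]
Visit 1; enqueue 15 → queue [7, 10, 13, 18, 15]
Visit 7; enqueue 5 → queue [10, 13, 18, 15, 5]
Visit 10; enqueue 3, 14, 16 → queue [13, 18, 15, 5, 3, 14, 16]
Visit 13; enqueue 12 → queue [18, 15, 5, 3, 14, 16, 12]
Visit 18; enqueue 4, 9, 11 → queue [15, 5, 3, 14, 16, 12, 4, 9, 11]
Visit 15; enqueue 8 → queue [5, 3, 14, 16, 12, 4, 9, 11, 8]
Visit 5; enqueue 2 → queue [3, 14, 16, 12, 4, 9, 11, 8, 2]
Visit 3 → queue [14, 16, 12, 4, 9, 11, 8, 2]
Visit 14 → queue [16, 12, 4, 9, 11, 8, 2]
Visit 16 → queue [12, 4, 9, 11, 8, 2]
Visit 12; enqueue 6 → queue [4, 9, 11, 8, 2, 6]
Visit 4 → queue [9, 11, 8, 2, 6]
Visit 9 → queue [11, 8, 2, 6]
Visit 11 → queue [8, 2, 6]
Visit 8 → queue [2, 6]
Visit 2 → queue [6]
Visit 6 → queue []

Visit order: 17, 1, 7, 10, 13, 18, 15, 5, 3, 14, 16, 12, 4, 9, 11, 8, 2, 6

16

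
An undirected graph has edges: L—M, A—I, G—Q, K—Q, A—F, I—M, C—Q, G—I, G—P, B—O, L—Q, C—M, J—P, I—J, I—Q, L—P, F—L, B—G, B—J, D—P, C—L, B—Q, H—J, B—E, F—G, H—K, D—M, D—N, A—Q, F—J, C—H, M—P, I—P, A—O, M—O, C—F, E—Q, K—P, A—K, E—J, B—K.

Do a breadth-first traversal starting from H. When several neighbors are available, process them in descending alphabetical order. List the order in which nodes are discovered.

H → K → J → C → Q → P → B → A → I → F → E → M → L → G → D → O → N

Visit H; enqueue K, J, C → queue [K, J, C]
Visit K; enqueue Q, P, B, A → queue [J, C, Q, P, B, A]
Visit J; enqueue I, F, E → queue [C, Q, P, B, A, I, F, E]
Visit C; enqueue M, L → queue [Q, P, B, A, I, F, E, M, L]
Visit Q; enqueue G → queue [P, B, A, I, F, E, M, L, G]
Visit P; enqueue D → queue [B, A, I, F, E, M, L, G, D]
Visit B; enqueue O → queue [A, I, F, E, M, L, G, D, O]
Visit A → queue [I, F, E, M, L, G, D, O]
Visit I → queue [F, E, M, L, G, D, O]
Visit F → queue [E, M, L, G, D, O]
Visit E → queue [M, L, G, D, O]
Visit M → queue [L, G, D, O]
Visit L → queue [G, D, O]
Visit G → queue [D, O]
Visit D; enqueue N → queue [O, N]
Visit O → queue [N]
Visit N → queue []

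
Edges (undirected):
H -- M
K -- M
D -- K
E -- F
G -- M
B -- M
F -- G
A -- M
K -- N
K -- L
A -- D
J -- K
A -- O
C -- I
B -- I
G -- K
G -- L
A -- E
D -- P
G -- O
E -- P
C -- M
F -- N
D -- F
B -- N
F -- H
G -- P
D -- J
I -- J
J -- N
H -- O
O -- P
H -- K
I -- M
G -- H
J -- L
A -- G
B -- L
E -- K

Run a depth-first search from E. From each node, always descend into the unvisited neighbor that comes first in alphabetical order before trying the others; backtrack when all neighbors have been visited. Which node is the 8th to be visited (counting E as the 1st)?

J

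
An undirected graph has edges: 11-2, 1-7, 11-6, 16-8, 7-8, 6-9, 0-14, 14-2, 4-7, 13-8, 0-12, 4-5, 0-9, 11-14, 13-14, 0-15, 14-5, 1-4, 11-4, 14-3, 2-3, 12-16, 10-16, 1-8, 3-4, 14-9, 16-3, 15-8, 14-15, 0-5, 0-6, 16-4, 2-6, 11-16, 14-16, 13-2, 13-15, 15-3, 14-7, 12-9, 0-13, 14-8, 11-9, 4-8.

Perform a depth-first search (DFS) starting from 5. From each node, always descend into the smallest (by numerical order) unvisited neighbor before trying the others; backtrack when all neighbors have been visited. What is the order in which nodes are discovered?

Visit 5
5 → 0
0 → 6
6 → 2
2 → 3
3 → 4
4 → 1
1 → 7
7 → 8
8 → 13
13 → 14
14 → 9
9 → 11
11 → 16
16 → 10
16 → 12
14 → 15

5, 0, 6, 2, 3, 4, 1, 7, 8, 13, 14, 9, 11, 16, 10, 12, 15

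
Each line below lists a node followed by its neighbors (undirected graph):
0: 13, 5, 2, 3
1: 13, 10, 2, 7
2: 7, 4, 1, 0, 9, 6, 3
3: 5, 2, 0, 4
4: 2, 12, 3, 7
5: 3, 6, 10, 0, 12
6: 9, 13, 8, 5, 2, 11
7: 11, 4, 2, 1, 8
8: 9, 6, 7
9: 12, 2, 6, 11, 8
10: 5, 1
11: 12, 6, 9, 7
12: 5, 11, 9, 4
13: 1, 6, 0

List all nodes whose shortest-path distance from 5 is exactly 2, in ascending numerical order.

1, 2, 4, 8, 9, 11, 13

Level 0: 5
Level 1: 0, 3, 6, 10, 12
Level 2: 1, 2, 4, 8, 9, 11, 13
Level 3: 7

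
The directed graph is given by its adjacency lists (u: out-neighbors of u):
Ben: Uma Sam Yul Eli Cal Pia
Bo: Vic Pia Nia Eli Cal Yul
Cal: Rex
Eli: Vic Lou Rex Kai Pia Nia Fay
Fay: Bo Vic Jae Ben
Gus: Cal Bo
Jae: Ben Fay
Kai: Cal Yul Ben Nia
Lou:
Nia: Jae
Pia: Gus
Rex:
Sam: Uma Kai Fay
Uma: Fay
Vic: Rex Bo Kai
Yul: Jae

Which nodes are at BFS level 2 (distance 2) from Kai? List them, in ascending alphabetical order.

Eli, Jae, Pia, Rex, Sam, Uma

Level 0: Kai
Level 1: Ben, Cal, Nia, Yul
Level 2: Eli, Jae, Pia, Rex, Sam, Uma
Level 3: Fay, Gus, Lou, Vic
Level 4: Bo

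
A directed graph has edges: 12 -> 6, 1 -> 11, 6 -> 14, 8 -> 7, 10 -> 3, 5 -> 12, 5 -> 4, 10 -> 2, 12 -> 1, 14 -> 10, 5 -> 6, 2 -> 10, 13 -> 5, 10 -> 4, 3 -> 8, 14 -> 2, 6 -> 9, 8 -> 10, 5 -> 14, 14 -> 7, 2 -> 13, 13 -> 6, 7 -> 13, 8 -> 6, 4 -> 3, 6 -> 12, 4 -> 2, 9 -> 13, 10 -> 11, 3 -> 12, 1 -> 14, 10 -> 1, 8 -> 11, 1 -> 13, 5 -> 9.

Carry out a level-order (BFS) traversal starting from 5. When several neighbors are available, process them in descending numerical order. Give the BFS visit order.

Visit 5; enqueue 14, 12, 9, 6, 4 → queue [14, 12, 9, 6, 4]
Visit 14; enqueue 10, 7, 2 → queue [12, 9, 6, 4, 10, 7, 2]
Visit 12; enqueue 1 → queue [9, 6, 4, 10, 7, 2, 1]
Visit 9; enqueue 13 → queue [6, 4, 10, 7, 2, 1, 13]
Visit 6 → queue [4, 10, 7, 2, 1, 13]
Visit 4; enqueue 3 → queue [10, 7, 2, 1, 13, 3]
Visit 10; enqueue 11 → queue [7, 2, 1, 13, 3, 11]
Visit 7 → queue [2, 1, 13, 3, 11]
Visit 2 → queue [1, 13, 3, 11]
Visit 1 → queue [13, 3, 11]
Visit 13 → queue [3, 11]
Visit 3; enqueue 8 → queue [11, 8]
Visit 11 → queue [8]
Visit 8 → queue []

5 → 14 → 12 → 9 → 6 → 4 → 10 → 7 → 2 → 1 → 13 → 3 → 11 → 8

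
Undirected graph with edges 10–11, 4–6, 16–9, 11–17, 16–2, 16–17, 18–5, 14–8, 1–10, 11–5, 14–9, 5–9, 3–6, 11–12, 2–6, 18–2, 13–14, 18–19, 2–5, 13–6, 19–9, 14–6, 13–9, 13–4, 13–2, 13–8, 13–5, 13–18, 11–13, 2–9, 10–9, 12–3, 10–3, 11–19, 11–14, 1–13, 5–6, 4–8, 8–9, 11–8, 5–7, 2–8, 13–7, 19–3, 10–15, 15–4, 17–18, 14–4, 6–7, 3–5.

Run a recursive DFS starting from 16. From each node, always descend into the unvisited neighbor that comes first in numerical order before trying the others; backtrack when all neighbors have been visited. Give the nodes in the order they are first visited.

Visit 16
16 → 2
2 → 5
5 → 3
3 → 6
6 → 4
4 → 8
8 → 9
9 → 10
10 → 1
1 → 13
13 → 7
13 → 11
11 → 12
11 → 14
11 → 17
17 → 18
18 → 19
10 → 15

16, 2, 5, 3, 6, 4, 8, 9, 10, 1, 13, 7, 11, 12, 14, 17, 18, 19, 15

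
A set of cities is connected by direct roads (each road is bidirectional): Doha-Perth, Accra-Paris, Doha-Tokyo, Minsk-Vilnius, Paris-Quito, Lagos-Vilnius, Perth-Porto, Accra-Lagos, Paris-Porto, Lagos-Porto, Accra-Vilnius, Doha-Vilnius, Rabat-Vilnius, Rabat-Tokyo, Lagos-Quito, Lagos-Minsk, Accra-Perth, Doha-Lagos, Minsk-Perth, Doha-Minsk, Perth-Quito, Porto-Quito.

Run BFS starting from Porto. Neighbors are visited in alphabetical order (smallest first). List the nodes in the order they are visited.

Porto, Lagos, Paris, Perth, Quito, Accra, Doha, Minsk, Vilnius, Tokyo, Rabat

Visit Porto; enqueue Lagos, Paris, Perth, Quito → queue [Lagos, Paris, Perth, Quito]
Visit Lagos; enqueue Accra, Doha, Minsk, Vilnius → queue [Paris, Perth, Quito, Accra, Doha, Minsk, Vilnius]
Visit Paris → queue [Perth, Quito, Accra, Doha, Minsk, Vilnius]
Visit Perth → queue [Quito, Accra, Doha, Minsk, Vilnius]
Visit Quito → queue [Accra, Doha, Minsk, Vilnius]
Visit Accra → queue [Doha, Minsk, Vilnius]
Visit Doha; enqueue Tokyo → queue [Minsk, Vilnius, Tokyo]
Visit Minsk → queue [Vilnius, Tokyo]
Visit Vilnius; enqueue Rabat → queue [Tokyo, Rabat]
Visit Tokyo → queue [Rabat]
Visit Rabat → queue []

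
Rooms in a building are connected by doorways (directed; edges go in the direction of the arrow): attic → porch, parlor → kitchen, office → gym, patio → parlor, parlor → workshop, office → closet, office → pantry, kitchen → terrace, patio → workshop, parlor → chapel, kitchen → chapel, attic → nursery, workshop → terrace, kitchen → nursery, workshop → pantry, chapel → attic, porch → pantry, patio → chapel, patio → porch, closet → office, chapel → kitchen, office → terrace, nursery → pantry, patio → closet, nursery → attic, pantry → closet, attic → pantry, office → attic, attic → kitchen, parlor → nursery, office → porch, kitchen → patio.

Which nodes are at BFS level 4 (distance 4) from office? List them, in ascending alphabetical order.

parlor, workshop

Level 0: office
Level 1: attic, closet, gym, pantry, porch, terrace
Level 2: kitchen, nursery
Level 3: chapel, patio
Level 4: parlor, workshop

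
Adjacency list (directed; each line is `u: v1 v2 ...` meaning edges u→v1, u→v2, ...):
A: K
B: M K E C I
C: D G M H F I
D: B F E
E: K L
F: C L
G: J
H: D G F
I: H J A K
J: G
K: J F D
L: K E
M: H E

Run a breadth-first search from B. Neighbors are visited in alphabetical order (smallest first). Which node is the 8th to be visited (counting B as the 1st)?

Visit B; enqueue C, E, I, K, M → queue [C, E, I, K, M]
Visit C; enqueue D, F, G, H → queue [E, I, K, M, D, F, G, H]
Visit E; enqueue L → queue [I, K, M, D, F, G, H, L]
Visit I; enqueue A, J → queue [K, M, D, F, G, H, L, A, J]
Visit K → queue [M, D, F, G, H, L, A, J]
Visit M → queue [D, F, G, H, L, A, J]
Visit D → queue [F, G, H, L, A, J]
Visit F → queue [G, H, L, A, J]
Visit G → queue [H, L, A, J]
Visit H → queue [L, A, J]
Visit L → queue [A, J]
Visit A → queue [J]
Visit J → queue []

Visit order: B, C, E, I, K, M, D, F, G, H, L, A, J

F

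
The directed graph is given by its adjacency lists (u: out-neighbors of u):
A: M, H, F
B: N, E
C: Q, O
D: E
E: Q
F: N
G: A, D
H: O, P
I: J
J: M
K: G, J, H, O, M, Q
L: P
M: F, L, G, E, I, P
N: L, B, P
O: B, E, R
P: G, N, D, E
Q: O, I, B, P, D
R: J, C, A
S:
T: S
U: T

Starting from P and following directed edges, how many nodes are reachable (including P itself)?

17

BFS from P visits: P, G, N, D, E, A, L, B, Q, M, H, F, O, I, R, J, C
Reachable nodes: 17 of 21 total.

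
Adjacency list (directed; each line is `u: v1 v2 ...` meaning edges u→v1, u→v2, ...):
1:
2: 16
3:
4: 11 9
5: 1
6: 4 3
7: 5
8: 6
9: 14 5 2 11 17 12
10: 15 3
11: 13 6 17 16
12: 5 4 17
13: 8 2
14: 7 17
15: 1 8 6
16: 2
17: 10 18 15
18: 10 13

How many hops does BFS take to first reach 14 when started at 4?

Level 0: 4
Level 1: 9, 11
Level 2: 2, 5, 6, 12, 13, 14, 16, 17
Level 3: 1, 3, 7, 8, 10, 15, 18
14 first appears at level 2.

2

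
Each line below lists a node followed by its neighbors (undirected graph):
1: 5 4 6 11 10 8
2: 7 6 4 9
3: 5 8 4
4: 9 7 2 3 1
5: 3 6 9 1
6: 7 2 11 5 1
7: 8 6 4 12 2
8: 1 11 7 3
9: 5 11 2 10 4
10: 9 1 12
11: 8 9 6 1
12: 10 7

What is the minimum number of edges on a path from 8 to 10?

2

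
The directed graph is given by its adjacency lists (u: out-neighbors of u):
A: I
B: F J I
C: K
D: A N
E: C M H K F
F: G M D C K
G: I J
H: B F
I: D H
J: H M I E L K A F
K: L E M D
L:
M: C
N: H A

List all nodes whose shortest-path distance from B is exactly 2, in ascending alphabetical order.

A, C, D, E, G, H, K, L, M

Level 0: B
Level 1: F, I, J
Level 2: A, C, D, E, G, H, K, L, M
Level 3: N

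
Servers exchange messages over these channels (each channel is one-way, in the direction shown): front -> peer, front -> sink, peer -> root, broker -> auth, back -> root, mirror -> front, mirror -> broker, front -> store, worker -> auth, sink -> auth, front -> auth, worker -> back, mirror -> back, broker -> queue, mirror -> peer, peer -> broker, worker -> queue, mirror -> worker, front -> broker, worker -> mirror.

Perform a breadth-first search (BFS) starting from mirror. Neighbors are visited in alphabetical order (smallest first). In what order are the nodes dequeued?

mirror → back → broker → front → peer → worker → root → auth → queue → sink → store

Visit mirror; enqueue back, broker, front, peer, worker → queue [back, broker, front, peer, worker]
Visit back; enqueue root → queue [broker, front, peer, worker, root]
Visit broker; enqueue auth, queue → queue [front, peer, worker, root, auth, queue]
Visit front; enqueue sink, store → queue [peer, worker, root, auth, queue, sink, store]
Visit peer → queue [worker, root, auth, queue, sink, store]
Visit worker → queue [root, auth, queue, sink, store]
Visit root → queue [auth, queue, sink, store]
Visit auth → queue [queue, sink, store]
Visit queue → queue [sink, store]
Visit sink → queue [store]
Visit store → queue []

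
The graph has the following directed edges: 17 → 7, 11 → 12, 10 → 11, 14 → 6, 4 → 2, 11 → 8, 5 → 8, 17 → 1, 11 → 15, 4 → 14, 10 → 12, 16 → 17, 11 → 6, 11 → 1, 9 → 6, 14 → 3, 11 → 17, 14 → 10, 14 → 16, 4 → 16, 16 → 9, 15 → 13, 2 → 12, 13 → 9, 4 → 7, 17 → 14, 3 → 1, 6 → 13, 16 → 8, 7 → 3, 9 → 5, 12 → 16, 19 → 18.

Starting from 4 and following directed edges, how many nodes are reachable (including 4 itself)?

17

BFS from 4 visits: 4, 16, 14, 7, 2, 17, 9, 8, 10, 6, 3, 12, 1, 5, 11, 13, 15
Reachable nodes: 17 of 19 total.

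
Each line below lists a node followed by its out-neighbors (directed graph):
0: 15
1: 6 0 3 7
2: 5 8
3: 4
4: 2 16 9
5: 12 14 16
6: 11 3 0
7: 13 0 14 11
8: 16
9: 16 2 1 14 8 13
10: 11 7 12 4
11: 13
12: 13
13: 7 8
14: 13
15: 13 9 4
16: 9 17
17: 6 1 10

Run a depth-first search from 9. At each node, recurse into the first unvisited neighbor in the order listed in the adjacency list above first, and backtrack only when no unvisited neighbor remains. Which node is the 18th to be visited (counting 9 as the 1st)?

10

Visit 9
9 → 16
16 → 17
17 → 6
6 → 11
11 → 13
13 → 7
7 → 0
0 → 15
15 → 4
4 → 2
2 → 5
5 → 12
5 → 14
2 → 8
6 → 3
17 → 1
17 → 10

Visit order: 9, 16, 17, 6, 11, 13, 7, 0, 15, 4, 2, 5, 12, 14, 8, 3, 1, 10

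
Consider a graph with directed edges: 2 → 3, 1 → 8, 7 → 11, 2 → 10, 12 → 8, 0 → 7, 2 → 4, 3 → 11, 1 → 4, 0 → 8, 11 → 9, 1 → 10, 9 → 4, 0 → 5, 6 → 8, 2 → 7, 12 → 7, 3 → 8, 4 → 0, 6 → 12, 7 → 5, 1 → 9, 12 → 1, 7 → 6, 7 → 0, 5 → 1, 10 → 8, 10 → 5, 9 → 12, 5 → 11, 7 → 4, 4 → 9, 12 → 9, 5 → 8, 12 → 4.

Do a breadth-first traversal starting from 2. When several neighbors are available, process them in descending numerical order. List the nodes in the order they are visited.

2 10 7 4 3 8 5 11 6 0 9 1 12

Visit 2; enqueue 10, 7, 4, 3 → queue [10, 7, 4, 3]
Visit 10; enqueue 8, 5 → queue [7, 4, 3, 8, 5]
Visit 7; enqueue 11, 6, 0 → queue [4, 3, 8, 5, 11, 6, 0]
Visit 4; enqueue 9 → queue [3, 8, 5, 11, 6, 0, 9]
Visit 3 → queue [8, 5, 11, 6, 0, 9]
Visit 8 → queue [5, 11, 6, 0, 9]
Visit 5; enqueue 1 → queue [11, 6, 0, 9, 1]
Visit 11 → queue [6, 0, 9, 1]
Visit 6; enqueue 12 → queue [0, 9, 1, 12]
Visit 0 → queue [9, 1, 12]
Visit 9 → queue [1, 12]
Visit 1 → queue [12]
Visit 12 → queue []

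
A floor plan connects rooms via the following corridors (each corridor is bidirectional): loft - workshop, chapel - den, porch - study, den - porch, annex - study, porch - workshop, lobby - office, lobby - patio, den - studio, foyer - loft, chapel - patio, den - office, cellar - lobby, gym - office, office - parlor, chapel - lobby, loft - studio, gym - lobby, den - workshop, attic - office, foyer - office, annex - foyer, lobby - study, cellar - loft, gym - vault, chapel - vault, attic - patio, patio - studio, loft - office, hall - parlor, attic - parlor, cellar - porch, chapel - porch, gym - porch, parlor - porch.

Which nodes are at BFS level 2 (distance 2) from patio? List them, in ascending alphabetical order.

Level 0: patio
Level 1: attic, chapel, lobby, studio
Level 2: cellar, den, gym, loft, office, parlor, porch, study, vault
Level 3: annex, foyer, hall, workshop

cellar, den, gym, loft, office, parlor, porch, study, vault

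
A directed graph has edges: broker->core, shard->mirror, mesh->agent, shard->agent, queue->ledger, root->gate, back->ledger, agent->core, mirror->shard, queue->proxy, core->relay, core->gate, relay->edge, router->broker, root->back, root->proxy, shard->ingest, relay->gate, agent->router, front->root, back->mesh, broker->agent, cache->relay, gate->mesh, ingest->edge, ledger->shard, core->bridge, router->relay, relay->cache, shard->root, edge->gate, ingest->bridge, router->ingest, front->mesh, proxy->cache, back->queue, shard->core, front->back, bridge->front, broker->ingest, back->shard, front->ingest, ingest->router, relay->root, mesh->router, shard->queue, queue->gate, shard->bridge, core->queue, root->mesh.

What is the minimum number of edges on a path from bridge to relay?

Level 0: bridge
Level 1: front
Level 2: back, ingest, mesh, root
Level 3: agent, edge, gate, ledger, proxy, queue, router, shard
Level 4: broker, cache, core, mirror, relay
relay first appears at level 4.

4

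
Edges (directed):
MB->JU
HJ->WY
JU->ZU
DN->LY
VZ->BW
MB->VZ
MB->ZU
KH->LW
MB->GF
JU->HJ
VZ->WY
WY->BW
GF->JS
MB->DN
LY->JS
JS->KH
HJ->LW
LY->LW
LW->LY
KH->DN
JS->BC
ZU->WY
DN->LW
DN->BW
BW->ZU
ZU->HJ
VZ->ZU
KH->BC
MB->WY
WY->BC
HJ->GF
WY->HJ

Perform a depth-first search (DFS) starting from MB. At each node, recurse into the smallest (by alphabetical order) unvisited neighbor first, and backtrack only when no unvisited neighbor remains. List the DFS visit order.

MB, DN, BW, ZU, HJ, GF, JS, BC, KH, LW, LY, WY, JU, VZ

Visit MB
MB → DN
DN → BW
BW → ZU
ZU → HJ
HJ → GF
GF → JS
JS → BC
JS → KH
KH → LW
LW → LY
HJ → WY
MB → JU
MB → VZ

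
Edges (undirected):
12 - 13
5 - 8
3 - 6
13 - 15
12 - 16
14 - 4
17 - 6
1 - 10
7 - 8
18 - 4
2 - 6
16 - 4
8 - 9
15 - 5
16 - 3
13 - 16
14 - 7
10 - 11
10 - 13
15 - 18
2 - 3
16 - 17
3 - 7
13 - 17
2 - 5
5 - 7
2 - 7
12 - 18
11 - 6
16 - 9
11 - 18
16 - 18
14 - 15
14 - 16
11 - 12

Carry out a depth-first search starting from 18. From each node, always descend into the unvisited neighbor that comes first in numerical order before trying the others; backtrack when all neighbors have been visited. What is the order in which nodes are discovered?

18 4 14 7 2 3 6 11 10 1 13 12 16 9 8 5 15 17

Visit 18
18 → 4
4 → 14
14 → 7
7 → 2
2 → 3
3 → 6
6 → 11
11 → 10
10 → 1
10 → 13
13 → 12
12 → 16
16 → 9
9 → 8
8 → 5
5 → 15
16 → 17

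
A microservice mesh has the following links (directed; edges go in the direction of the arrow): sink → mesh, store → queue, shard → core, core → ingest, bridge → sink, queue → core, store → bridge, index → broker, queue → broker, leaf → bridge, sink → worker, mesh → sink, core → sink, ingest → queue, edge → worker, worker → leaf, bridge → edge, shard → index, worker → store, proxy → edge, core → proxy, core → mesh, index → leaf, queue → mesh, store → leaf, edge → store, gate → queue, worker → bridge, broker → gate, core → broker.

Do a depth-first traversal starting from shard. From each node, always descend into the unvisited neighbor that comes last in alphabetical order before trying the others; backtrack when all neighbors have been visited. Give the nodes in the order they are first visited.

Visit shard
shard → index
index → leaf
leaf → bridge
bridge → sink
sink → worker
worker → store
store → queue
queue → mesh
queue → core
core → proxy
proxy → edge
core → ingest
core → broker
broker → gate

shard → index → leaf → bridge → sink → worker → store → queue → mesh → core → proxy → edge → ingest → broker → gate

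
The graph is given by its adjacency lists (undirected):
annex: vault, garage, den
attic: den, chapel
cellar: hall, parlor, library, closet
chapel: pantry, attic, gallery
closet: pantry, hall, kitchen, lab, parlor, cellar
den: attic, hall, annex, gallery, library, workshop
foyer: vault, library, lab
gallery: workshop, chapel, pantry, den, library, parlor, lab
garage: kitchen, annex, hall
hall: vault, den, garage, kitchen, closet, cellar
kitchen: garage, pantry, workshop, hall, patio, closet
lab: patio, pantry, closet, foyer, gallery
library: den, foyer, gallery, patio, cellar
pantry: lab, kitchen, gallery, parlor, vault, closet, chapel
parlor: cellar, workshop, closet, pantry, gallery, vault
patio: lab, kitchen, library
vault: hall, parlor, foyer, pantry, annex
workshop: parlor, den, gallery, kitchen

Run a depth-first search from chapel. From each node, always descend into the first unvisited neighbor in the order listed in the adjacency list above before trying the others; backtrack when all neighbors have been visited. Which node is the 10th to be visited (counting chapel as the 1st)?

den

Visit chapel
chapel → pantry
pantry → lab
lab → patio
patio → kitchen
kitchen → garage
garage → annex
annex → vault
vault → hall
hall → den
den → attic
den → gallery
gallery → workshop
workshop → parlor
parlor → cellar
cellar → library
library → foyer
cellar → closet

Visit order: chapel, pantry, lab, patio, kitchen, garage, annex, vault, hall, den, attic, gallery, workshop, parlor, cellar, library, foyer, closet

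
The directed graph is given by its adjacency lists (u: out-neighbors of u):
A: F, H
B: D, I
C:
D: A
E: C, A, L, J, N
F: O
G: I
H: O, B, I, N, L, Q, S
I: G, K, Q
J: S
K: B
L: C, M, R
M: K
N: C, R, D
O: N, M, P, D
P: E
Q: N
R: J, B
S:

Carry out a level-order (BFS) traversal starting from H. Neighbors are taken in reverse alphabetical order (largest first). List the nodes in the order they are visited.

Visit H; enqueue S, Q, O, N, L, I, B → queue [S, Q, O, N, L, I, B]
Visit S → queue [Q, O, N, L, I, B]
Visit Q → queue [O, N, L, I, B]
Visit O; enqueue P, M, D → queue [N, L, I, B, P, M, D]
Visit N; enqueue R, C → queue [L, I, B, P, M, D, R, C]
Visit L → queue [I, B, P, M, D, R, C]
Visit I; enqueue K, G → queue [B, P, M, D, R, C, K, G]
Visit B → queue [P, M, D, R, C, K, G]
Visit P; enqueue E → queue [M, D, R, C, K, G, E]
Visit M → queue [D, R, C, K, G, E]
Visit D; enqueue A → queue [R, C, K, G, E, A]
Visit R; enqueue J → queue [C, K, G, E, A, J]
Visit C → queue [K, G, E, A, J]
Visit K → queue [G, E, A, J]
Visit G → queue [E, A, J]
Visit E → queue [A, J]
Visit A; enqueue F → queue [J, F]
Visit J → queue [F]
Visit F → queue []

H → S → Q → O → N → L → I → B → P → M → D → R → C → K → G → E → A → J → F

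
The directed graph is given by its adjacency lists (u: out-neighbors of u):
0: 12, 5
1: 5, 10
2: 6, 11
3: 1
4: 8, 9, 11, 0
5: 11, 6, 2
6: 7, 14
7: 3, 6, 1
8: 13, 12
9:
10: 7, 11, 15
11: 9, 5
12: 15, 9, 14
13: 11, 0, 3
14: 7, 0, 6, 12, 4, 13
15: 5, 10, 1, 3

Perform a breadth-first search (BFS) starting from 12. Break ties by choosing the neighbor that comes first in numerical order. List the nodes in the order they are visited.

12 -> 9 -> 14 -> 15 -> 0 -> 4 -> 6 -> 7 -> 13 -> 1 -> 3 -> 5 -> 10 -> 8 -> 11 -> 2

Visit 12; enqueue 9, 14, 15 → queue [9, 14, 15]
Visit 9 → queue [14, 15]
Visit 14; enqueue 0, 4, 6, 7, 13 → queue [15, 0, 4, 6, 7, 13]
Visit 15; enqueue 1, 3, 5, 10 → queue [0, 4, 6, 7, 13, 1, 3, 5, 10]
Visit 0 → queue [4, 6, 7, 13, 1, 3, 5, 10]
Visit 4; enqueue 8, 11 → queue [6, 7, 13, 1, 3, 5, 10, 8, 11]
Visit 6 → queue [7, 13, 1, 3, 5, 10, 8, 11]
Visit 7 → queue [13, 1, 3, 5, 10, 8, 11]
Visit 13 → queue [1, 3, 5, 10, 8, 11]
Visit 1 → queue [3, 5, 10, 8, 11]
Visit 3 → queue [5, 10, 8, 11]
Visit 5; enqueue 2 → queue [10, 8, 11, 2]
Visit 10 → queue [8, 11, 2]
Visit 8 → queue [11, 2]
Visit 11 → queue [2]
Visit 2 → queue []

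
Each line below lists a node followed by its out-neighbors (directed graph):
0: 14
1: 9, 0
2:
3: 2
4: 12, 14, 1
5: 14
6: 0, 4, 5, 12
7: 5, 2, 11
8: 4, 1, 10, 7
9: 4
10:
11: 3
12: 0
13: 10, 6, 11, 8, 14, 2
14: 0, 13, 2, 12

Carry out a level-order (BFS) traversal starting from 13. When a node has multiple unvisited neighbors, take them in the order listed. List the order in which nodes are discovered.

Visit 13; enqueue 10, 6, 11, 8, 14, 2 → queue [10, 6, 11, 8, 14, 2]
Visit 10 → queue [6, 11, 8, 14, 2]
Visit 6; enqueue 0, 4, 5, 12 → queue [11, 8, 14, 2, 0, 4, 5, 12]
Visit 11; enqueue 3 → queue [8, 14, 2, 0, 4, 5, 12, 3]
Visit 8; enqueue 1, 7 → queue [14, 2, 0, 4, 5, 12, 3, 1, 7]
Visit 14 → queue [2, 0, 4, 5, 12, 3, 1, 7]
Visit 2 → queue [0, 4, 5, 12, 3, 1, 7]
Visit 0 → queue [4, 5, 12, 3, 1, 7]
Visit 4 → queue [5, 12, 3, 1, 7]
Visit 5 → queue [12, 3, 1, 7]
Visit 12 → queue [3, 1, 7]
Visit 3 → queue [1, 7]
Visit 1; enqueue 9 → queue [7, 9]
Visit 7 → queue [9]
Visit 9 → queue []

13 10 6 11 8 14 2 0 4 5 12 3 1 7 9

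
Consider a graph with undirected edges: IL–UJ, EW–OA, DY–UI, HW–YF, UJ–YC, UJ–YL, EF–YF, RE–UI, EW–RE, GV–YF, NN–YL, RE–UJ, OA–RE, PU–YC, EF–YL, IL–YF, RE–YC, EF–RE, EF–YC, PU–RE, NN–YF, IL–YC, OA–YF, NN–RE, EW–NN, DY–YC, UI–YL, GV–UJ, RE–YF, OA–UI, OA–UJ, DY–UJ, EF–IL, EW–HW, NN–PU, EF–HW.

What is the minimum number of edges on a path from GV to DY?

2

Level 0: GV
Level 1: UJ, YF
Level 2: DY, EF, HW, IL, NN, OA, RE, YC, YL
Level 3: EW, PU, UI
DY first appears at level 2.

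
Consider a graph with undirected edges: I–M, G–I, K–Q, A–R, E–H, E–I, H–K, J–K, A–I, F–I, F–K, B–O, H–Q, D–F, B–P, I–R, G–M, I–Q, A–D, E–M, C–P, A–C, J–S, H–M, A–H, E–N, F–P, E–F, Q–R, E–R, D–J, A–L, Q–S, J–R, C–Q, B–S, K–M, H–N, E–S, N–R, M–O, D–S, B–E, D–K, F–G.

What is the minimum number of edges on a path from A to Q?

Level 0: A
Level 1: C, D, H, I, L, R
Level 2: E, F, G, J, K, M, N, P, Q, S
Level 3: B, O
Q first appears at level 2.

2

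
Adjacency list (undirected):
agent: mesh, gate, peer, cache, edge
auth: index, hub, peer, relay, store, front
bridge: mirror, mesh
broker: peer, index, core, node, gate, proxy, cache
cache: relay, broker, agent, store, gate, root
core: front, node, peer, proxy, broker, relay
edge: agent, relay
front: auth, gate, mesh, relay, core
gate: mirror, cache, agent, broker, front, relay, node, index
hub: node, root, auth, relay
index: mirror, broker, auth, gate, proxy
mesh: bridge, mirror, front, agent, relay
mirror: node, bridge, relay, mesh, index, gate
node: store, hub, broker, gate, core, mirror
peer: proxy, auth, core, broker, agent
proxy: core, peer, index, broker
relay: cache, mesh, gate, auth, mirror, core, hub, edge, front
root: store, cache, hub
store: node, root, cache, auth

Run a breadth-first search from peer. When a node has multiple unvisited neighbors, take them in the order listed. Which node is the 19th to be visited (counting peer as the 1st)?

Visit peer; enqueue proxy, auth, core, broker, agent → queue [proxy, auth, core, broker, agent]
Visit proxy; enqueue index → queue [auth, core, broker, agent, index]
Visit auth; enqueue hub, relay, store, front → queue [core, broker, agent, index, hub, relay, store, front]
Visit core; enqueue node → queue [broker, agent, index, hub, relay, store, front, node]
Visit broker; enqueue gate, cache → queue [agent, index, hub, relay, store, front, node, gate, cache]
Visit agent; enqueue mesh, edge → queue [index, hub, relay, store, front, node, gate, cache, mesh, edge]
Visit index; enqueue mirror → queue [hub, relay, store, front, node, gate, cache, mesh, edge, mirror]
Visit hub; enqueue root → queue [relay, store, front, node, gate, cache, mesh, edge, mirror, root]
Visit relay → queue [store, front, node, gate, cache, mesh, edge, mirror, root]
Visit store → queue [front, node, gate, cache, mesh, edge, mirror, root]
Visit front → queue [node, gate, cache, mesh, edge, mirror, root]
Visit node → queue [gate, cache, mesh, edge, mirror, root]
Visit gate → queue [cache, mesh, edge, mirror, root]
Visit cache → queue [mesh, edge, mirror, root]
Visit mesh; enqueue bridge → queue [edge, mirror, root, bridge]
Visit edge → queue [mirror, root, bridge]
Visit mirror → queue [root, bridge]
Visit root → queue [bridge]
Visit bridge → queue []

Visit order: peer, proxy, auth, core, broker, agent, index, hub, relay, store, front, node, gate, cache, mesh, edge, mirror, root, bridge

bridge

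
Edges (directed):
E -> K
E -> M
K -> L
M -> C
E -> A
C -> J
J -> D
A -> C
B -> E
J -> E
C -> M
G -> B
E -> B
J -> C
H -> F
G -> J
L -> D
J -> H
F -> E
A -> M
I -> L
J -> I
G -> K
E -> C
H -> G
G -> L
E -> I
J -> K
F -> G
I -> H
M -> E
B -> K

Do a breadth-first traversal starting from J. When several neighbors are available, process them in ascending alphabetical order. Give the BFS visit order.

J C D E H I K M A B F G L

Visit J; enqueue C, D, E, H, I, K → queue [C, D, E, H, I, K]
Visit C; enqueue M → queue [D, E, H, I, K, M]
Visit D → queue [E, H, I, K, M]
Visit E; enqueue A, B → queue [H, I, K, M, A, B]
Visit H; enqueue F, G → queue [I, K, M, A, B, F, G]
Visit I; enqueue L → queue [K, M, A, B, F, G, L]
Visit K → queue [M, A, B, F, G, L]
Visit M → queue [A, B, F, G, L]
Visit A → queue [B, F, G, L]
Visit B → queue [F, G, L]
Visit F → queue [G, L]
Visit G → queue [L]
Visit L → queue []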